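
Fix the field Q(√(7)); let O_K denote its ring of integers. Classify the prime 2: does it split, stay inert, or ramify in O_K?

7 mod 4 = 3, hence disc K = 4·7 = 28 and O_K = ℤ[√7].
Ramification test: 2 | 28. The prime 2 ramifies in K.

2 is ramified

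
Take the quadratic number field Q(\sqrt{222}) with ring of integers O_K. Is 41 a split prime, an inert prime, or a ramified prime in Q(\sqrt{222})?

Since 222 ≢ 1 mod 4, the ring of integers is ℤ[√222] with discriminant 4·222 = 888.
41 ∤ 888, so 41 is unramified.
Euler's criterion: 222^20 mod 41 = 40. Thus (222|41) = -1.
(222/41) = -1, so 41 is inert.

remains prime (inert)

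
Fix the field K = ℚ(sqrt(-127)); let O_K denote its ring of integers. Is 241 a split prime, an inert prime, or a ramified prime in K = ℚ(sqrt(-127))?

p is inert

-127 mod 4 = 1, hence disc K = -127 and O_K = ℤ[(1+√-127)/2].
Since gcd(241, -127) = 1 the prime 241 does not ramify.
Legendre symbol by Euler's criterion: (-127/241) ≡ (-127)^120 ≡ 240 (mod 241), i.e. (-127/241) = -1.
d is a non-residue mod p, hence 241 remains inert in O_K.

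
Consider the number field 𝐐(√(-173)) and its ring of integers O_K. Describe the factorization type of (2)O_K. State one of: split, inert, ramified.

d = -173 ≡ 3 (mod 4), so O_K = ℤ[√-173] and disc(K) = 4d = -692.
2 divides disc(K) = -692, so 2 ramifies.

ramified — (2) = 𝔭²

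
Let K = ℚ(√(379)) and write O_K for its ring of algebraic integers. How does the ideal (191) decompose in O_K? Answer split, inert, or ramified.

191 remains inert

379 mod 4 = 3, hence disc K = 4·379 = 1516 and O_K = ℤ[√379].
disc(K) = 1516 is not divisible by 191; 191 is unramified.
Euler's criterion: 379^95 mod 191 = 190. Thus (379|191) = -1.
d is a non-residue mod p, hence 191 remains inert in O_K.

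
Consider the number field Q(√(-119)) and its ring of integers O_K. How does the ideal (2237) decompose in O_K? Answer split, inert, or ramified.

d = -119 ≡ 1 (mod 4), so O_K = ℤ[(1+√-119)/2] and disc(K) = d = -119.
2237 ∤ -119, so 2237 is unramified.
Legendre symbol by Euler's criterion: (-119/2237) ≡ (-119)^1118 ≡ 2236 (mod 2237), i.e. (-119/2237) = -1.
d is a non-residue mod p, hence 2237 remains inert in O_K.

p is inert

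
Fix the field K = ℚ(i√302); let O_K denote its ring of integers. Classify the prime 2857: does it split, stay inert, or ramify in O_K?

d = -302 ≡ 2 (mod 4), so O_K = ℤ[√-302] and disc(K) = 4d = -1208.
disc(K) = -1208 is not divisible by 2857; 2857 is unramified.
Legendre symbol by Euler's criterion: (-302/2857) ≡ (-302)^1428 ≡ 1 (mod 2857), i.e. (-302/2857) = 1.
Legendre symbol 1 ⇒ 2857 is split.

splits completely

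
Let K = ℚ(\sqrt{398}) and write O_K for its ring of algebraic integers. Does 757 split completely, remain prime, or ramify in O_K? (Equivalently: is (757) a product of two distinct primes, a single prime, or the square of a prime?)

d = 398 ≡ 2 (mod 4), so O_K = ℤ[√398] and disc(K) = 4d = 1592.
Since gcd(757, 1592) = 1 the prime 757 does not ramify.
Compute (398/757) via Euler: 398^((757-1)/2) mod 757 = 756, so (398/757) = -1.
Legendre symbol -1 ⇒ 757 is inert.

inert — (757) stays prime in O_K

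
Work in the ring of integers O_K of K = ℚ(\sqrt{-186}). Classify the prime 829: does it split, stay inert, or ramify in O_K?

d = -186 ≡ 2 (mod 4), so O_K = ℤ[√-186] and disc(K) = 4d = -744.
disc(K) = -744 is not divisible by 829; 829 is unramified.
Compute (-186/829) via Euler: 643^((829-1)/2) mod 829 = 1, so (-186/829) = 1.
d is a quadratic residue mod p, hence 829 splits in O_K.

829 splits in O_K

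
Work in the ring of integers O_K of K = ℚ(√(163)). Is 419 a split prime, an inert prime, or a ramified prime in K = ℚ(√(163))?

p is inert

163 mod 4 = 3, hence disc K = 4·163 = 652 and O_K = ℤ[√163].
Since gcd(419, 652) = 1 the prime 419 does not ramify.
Legendre symbol by Euler's criterion: (163/419) ≡ 163^209 ≡ 418 (mod 419), i.e. (163/419) = -1.
d is a non-residue mod p, hence 419 remains inert in O_K.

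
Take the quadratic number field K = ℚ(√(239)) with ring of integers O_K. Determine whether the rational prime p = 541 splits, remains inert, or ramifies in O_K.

remains prime (inert)

Since 239 ≢ 1 mod 4, the ring of integers is ℤ[√239] with discriminant 4·239 = 956.
541 ∤ 956, so 541 is unramified.
Legendre symbol by Euler's criterion: (239/541) ≡ 239^270 ≡ 540 (mod 541), i.e. (239/541) = -1.
Legendre symbol -1 ⇒ 541 is inert.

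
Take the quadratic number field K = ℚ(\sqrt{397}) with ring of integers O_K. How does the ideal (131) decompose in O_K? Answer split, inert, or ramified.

split

d = 397 ≡ 1 (mod 4), so O_K = ℤ[(1+√397)/2] and disc(K) = d = 397.
131 ∤ 397, so 131 is unramified.
(397/131) = 4^65 mod 131 = 1, giving Legendre symbol 1.
(397/131) = 1, so 131 splits.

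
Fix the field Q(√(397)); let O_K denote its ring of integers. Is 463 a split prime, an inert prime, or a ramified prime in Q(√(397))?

p is inert

d = 397 ≡ 1 (mod 4), so O_K = ℤ[(1+√397)/2] and disc(K) = d = 397.
Since gcd(463, 397) = 1 the prime 463 does not ramify.
Euler's criterion: 397^231 mod 463 = 462. Thus (397|463) = -1.
Legendre symbol -1 ⇒ 463 is inert.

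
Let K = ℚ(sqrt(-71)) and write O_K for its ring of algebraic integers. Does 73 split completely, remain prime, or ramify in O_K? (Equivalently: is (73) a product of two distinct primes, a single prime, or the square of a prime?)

p splits

-71 mod 4 = 1, hence disc K = -71 and O_K = ℤ[(1+√-71)/2].
73 ∤ -71, so 73 is unramified.
(-71/73) = 2^36 mod 73 = 1, giving Legendre symbol 1.
Legendre symbol 1 ⇒ 73 is split.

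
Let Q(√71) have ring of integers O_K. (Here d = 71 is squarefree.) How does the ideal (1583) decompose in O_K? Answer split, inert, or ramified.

Since 71 ≢ 1 mod 4, the ring of integers is ℤ[√71] with discriminant 4·71 = 284.
Since gcd(1583, 284) = 1 the prime 1583 does not ramify.
Euler's criterion: 71^791 mod 1583 = 1. Thus (71|1583) = 1.
Legendre symbol 1 ⇒ 1583 is split.

p splits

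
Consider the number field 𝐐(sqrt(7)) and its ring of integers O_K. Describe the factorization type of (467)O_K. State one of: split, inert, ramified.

Since 7 ≢ 1 mod 4, the ring of integers is ℤ[√7] with discriminant 4·7 = 28.
disc(K) = 28 is not divisible by 467; 467 is unramified.
(7/467) = 7^233 mod 467 = 1, giving Legendre symbol 1.
(7/467) = 1, so 467 splits.

p splits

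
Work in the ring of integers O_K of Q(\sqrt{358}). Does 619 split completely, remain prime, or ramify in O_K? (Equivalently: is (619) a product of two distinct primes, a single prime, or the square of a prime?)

split

358 mod 4 = 2, hence disc K = 4·358 = 1432 and O_K = ℤ[√358].
disc(K) = 1432 is not divisible by 619; 619 is unramified.
Compute (358/619) via Euler: 358^((619-1)/2) mod 619 = 1, so (358/619) = 1.
d is a quadratic residue mod p, hence 619 splits in O_K.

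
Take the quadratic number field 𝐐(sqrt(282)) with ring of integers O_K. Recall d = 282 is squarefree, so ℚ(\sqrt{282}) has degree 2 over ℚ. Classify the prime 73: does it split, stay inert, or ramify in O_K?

inert — (73) stays prime in O_K

d = 282 ≡ 2 (mod 4), so O_K = ℤ[√282] and disc(K) = 4d = 1128.
disc(K) = 1128 is not divisible by 73; 73 is unramified.
Compute (282/73) via Euler: 63^((73-1)/2) mod 73 = 72, so (282/73) = -1.
(282/73) = -1, so 73 is inert.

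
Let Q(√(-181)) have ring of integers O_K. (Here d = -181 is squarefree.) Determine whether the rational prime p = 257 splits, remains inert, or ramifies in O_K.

d = -181 ≡ 3 (mod 4), so O_K = ℤ[√-181] and disc(K) = 4d = -724.
Since gcd(257, -724) = 1 the prime 257 does not ramify.
Compute (-181/257) via Euler: 76^((257-1)/2) mod 257 = 256, so (-181/257) = -1.
(-181/257) = -1, so 257 is inert.

257 remains inert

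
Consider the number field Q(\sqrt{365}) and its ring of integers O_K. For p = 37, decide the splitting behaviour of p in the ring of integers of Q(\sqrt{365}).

Since 365 ≡ 1 mod 4, the ring of integers is ℤ[(1+√365)/2] with discriminant 365.
disc(K) = 365 is not divisible by 37; 37 is unramified.
Legendre symbol by Euler's criterion: (365/37) ≡ 365^18 ≡ 36 (mod 37), i.e. (365/37) = -1.
(365/37) = -1, so 37 is inert.

p is inert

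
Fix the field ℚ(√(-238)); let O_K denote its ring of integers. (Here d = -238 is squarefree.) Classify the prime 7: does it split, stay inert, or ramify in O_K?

d = -238 ≡ 2 (mod 4), so O_K = ℤ[√-238] and disc(K) = 4d = -952.
7 divides disc(K) = -952, so 7 ramifies.

7 is ramified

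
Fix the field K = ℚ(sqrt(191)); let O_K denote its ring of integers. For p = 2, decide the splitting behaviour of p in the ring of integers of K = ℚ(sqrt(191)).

ramified — (2) = 𝔭²

Since 191 ≢ 1 mod 4, the ring of integers is ℤ[√191] with discriminant 4·191 = 764.
Ramification test: 2 | 764. The prime 2 ramifies in K.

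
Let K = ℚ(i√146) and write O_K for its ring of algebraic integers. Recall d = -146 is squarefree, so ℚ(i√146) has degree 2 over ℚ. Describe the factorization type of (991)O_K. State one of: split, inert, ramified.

-146 mod 4 = 2, hence disc K = 4·(-146) = -584 and O_K = ℤ[√-146].
991 ∤ -584, so 991 is unramified.
Euler's criterion: (-146)^495 mod 991 = 1. Thus (-146|991) = 1.
Legendre symbol 1 ⇒ 991 is split.

split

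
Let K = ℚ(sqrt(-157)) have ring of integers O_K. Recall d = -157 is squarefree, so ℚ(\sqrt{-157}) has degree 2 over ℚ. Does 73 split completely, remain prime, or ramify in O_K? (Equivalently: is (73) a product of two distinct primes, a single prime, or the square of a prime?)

Since -157 ≢ 1 mod 4, the ring of integers is ℤ[√-157] with discriminant 4·(-157) = -628.
disc(K) = -628 is not divisible by 73; 73 is unramified.
(-157/73) = 62^36 mod 73 = 72, giving Legendre symbol -1.
d is a non-residue mod p, hence 73 remains inert in O_K.

remains prime (inert)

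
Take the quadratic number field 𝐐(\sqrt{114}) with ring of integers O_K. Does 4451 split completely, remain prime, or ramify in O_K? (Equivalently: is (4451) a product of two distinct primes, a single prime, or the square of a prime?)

Since 114 ≢ 1 mod 4, the ring of integers is ℤ[√114] with discriminant 4·114 = 456.
Since gcd(4451, 456) = 1 the prime 4451 does not ramify.
(114/4451) = 114^2225 mod 4451 = 1, giving Legendre symbol 1.
(114/4451) = 1, so 4451 splits.

p splits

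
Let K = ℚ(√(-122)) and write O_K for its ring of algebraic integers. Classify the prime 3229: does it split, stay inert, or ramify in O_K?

d = -122 ≡ 2 (mod 4), so O_K = ℤ[√-122] and disc(K) = 4d = -488.
Since gcd(3229, -488) = 1 the prime 3229 does not ramify.
Euler's criterion: (-122)^1614 mod 3229 = 3228. Thus (-122|3229) = -1.
d is a non-residue mod p, hence 3229 remains inert in O_K.

remains prime (inert)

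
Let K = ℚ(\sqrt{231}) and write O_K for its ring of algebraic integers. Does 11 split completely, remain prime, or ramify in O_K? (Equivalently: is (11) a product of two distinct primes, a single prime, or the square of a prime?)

ramified — (11) = 𝔭²

231 mod 4 = 3, hence disc K = 4·231 = 924 and O_K = ℤ[√231].
11 divides disc(K) = 924, so 11 ramifies.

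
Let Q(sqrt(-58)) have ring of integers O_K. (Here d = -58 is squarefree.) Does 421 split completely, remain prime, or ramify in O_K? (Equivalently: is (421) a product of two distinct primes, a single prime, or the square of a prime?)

split — (421) = 𝔭₁𝔭₂ with 𝔭₁ ≠ 𝔭₂

-58 mod 4 = 2, hence disc K = 4·(-58) = -232 and O_K = ℤ[√-58].
Since gcd(421, -232) = 1 the prime 421 does not ramify.
Compute (-58/421) via Euler: 363^((421-1)/2) mod 421 = 1, so (-58/421) = 1.
d is a quadratic residue mod p, hence 421 splits in O_K.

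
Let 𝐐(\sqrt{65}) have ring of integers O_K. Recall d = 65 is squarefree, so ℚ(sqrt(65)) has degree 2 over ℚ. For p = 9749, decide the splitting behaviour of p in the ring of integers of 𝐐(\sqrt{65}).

split — (9749) = 𝔭₁𝔭₂ with 𝔭₁ ≠ 𝔭₂

65 mod 4 = 1, hence disc K = 65 and O_K = ℤ[(1+√65)/2].
disc(K) = 65 is not divisible by 9749; 9749 is unramified.
(65/9749) = 65^4874 mod 9749 = 1, giving Legendre symbol 1.
(65/9749) = 1, so 9749 splits.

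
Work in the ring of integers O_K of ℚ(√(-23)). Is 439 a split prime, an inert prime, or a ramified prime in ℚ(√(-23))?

-23 mod 4 = 1, hence disc K = -23 and O_K = ℤ[(1+√-23)/2].
439 ∤ -23, so 439 is unramified.
Legendre symbol by Euler's criterion: (-23/439) ≡ (-23)^219 ≡ 1 (mod 439), i.e. (-23/439) = 1.
(-23/439) = 1, so 439 splits.

439 splits in O_K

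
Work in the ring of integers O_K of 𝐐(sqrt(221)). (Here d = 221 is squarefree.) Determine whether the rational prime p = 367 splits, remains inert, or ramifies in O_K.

Since 221 ≡ 1 mod 4, the ring of integers is ℤ[(1+√221)/2] with discriminant 221.
disc(K) = 221 is not divisible by 367; 367 is unramified.
Euler's criterion: 221^183 mod 367 = 366. Thus (221|367) = -1.
(221/367) = -1, so 367 is inert.

inert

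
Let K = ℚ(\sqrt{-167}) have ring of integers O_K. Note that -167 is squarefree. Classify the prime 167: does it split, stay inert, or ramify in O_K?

-167 mod 4 = 1, hence disc K = -167 and O_K = ℤ[(1+√-167)/2].
Ramification test: 167 | -167. The prime 167 ramifies in K.

p ramifies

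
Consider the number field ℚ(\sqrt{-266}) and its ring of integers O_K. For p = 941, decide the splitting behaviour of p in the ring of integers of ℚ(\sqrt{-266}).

941 remains inert

d = -266 ≡ 2 (mod 4), so O_K = ℤ[√-266] and disc(K) = 4d = -1064.
941 ∤ -1064, so 941 is unramified.
Euler's criterion: (-266)^470 mod 941 = 940. Thus (-266|941) = -1.
d is a non-residue mod p, hence 941 remains inert in O_K.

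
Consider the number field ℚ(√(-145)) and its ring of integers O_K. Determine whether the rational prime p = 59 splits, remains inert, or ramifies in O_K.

d = -145 ≡ 3 (mod 4), so O_K = ℤ[√-145] and disc(K) = 4d = -580.
disc(K) = -580 is not divisible by 59; 59 is unramified.
Euler's criterion: (-145)^29 mod 59 = 58. Thus (-145|59) = -1.
d is a non-residue mod p, hence 59 remains inert in O_K.

remains prime (inert)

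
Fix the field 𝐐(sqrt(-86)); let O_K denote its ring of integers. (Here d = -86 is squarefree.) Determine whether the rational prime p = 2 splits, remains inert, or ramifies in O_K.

-86 mod 4 = 2, hence disc K = 4·(-86) = -344 and O_K = ℤ[√-86].
disc(K) = -344 = 2·(-172), so p = 2 is ramified.

ramified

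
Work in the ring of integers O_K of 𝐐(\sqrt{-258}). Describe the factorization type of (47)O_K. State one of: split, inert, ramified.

split

Since -258 ≢ 1 mod 4, the ring of integers is ℤ[√-258] with discriminant 4·(-258) = -1032.
Since gcd(47, -1032) = 1 the prime 47 does not ramify.
(-258/47) = 24^23 mod 47 = 1, giving Legendre symbol 1.
(-258/47) = 1, so 47 splits.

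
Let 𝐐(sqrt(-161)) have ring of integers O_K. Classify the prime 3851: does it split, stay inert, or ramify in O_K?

3851 splits in O_K

d = -161 ≡ 3 (mod 4), so O_K = ℤ[√-161] and disc(K) = 4d = -644.
disc(K) = -644 is not divisible by 3851; 3851 is unramified.
Euler's criterion: (-161)^1925 mod 3851 = 1. Thus (-161|3851) = 1.
(-161/3851) = 1, so 3851 splits.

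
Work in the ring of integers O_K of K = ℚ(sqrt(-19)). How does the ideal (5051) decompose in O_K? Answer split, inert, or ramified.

split

-19 mod 4 = 1, hence disc K = -19 and O_K = ℤ[(1+√-19)/2].
disc(K) = -19 is not divisible by 5051; 5051 is unramified.
Legendre symbol by Euler's criterion: (-19/5051) ≡ (-19)^2525 ≡ 1 (mod 5051), i.e. (-19/5051) = 1.
d is a quadratic residue mod p, hence 5051 splits in O_K.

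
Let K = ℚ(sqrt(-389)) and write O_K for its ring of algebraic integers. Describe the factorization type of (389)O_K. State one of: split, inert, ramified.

ramified — (389) = 𝔭²

d = -389 ≡ 3 (mod 4), so O_K = ℤ[√-389] and disc(K) = 4d = -1556.
Ramification test: 389 | -1556. The prime 389 ramifies in K.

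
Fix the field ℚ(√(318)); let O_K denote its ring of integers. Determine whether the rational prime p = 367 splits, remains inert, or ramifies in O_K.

Since 318 ≢ 1 mod 4, the ring of integers is ℤ[√318] with discriminant 4·318 = 1272.
367 ∤ 1272, so 367 is unramified.
Euler's criterion: 318^183 mod 367 = 366. Thus (318|367) = -1.
Legendre symbol -1 ⇒ 367 is inert.

inert — (367) stays prime in O_K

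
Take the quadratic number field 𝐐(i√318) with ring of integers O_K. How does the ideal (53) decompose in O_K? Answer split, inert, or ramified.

53 is ramified

Since -318 ≢ 1 mod 4, the ring of integers is ℤ[√-318] with discriminant 4·(-318) = -1272.
disc(K) = -1272 = 53·(-24), so p = 53 is ramified.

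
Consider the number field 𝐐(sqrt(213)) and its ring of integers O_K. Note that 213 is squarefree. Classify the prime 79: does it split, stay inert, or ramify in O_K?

splits completely

213 mod 4 = 1, hence disc K = 213 and O_K = ℤ[(1+√213)/2].
Since gcd(79, 213) = 1 the prime 79 does not ramify.
Compute (213/79) via Euler: 55^((79-1)/2) mod 79 = 1, so (213/79) = 1.
(213/79) = 1, so 79 splits.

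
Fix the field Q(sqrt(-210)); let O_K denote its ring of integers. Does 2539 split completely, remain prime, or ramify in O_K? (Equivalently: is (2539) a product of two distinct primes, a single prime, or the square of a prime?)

inert — (2539) stays prime in O_K

d = -210 ≡ 2 (mod 4), so O_K = ℤ[√-210] and disc(K) = 4d = -840.
Since gcd(2539, -840) = 1 the prime 2539 does not ramify.
Compute (-210/2539) via Euler: 2329^((2539-1)/2) mod 2539 = 2538, so (-210/2539) = -1.
Legendre symbol -1 ⇒ 2539 is inert.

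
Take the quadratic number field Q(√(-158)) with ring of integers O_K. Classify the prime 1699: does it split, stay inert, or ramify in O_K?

inert — (1699) stays prime in O_K

d = -158 ≡ 2 (mod 4), so O_K = ℤ[√-158] and disc(K) = 4d = -632.
Since gcd(1699, -632) = 1 the prime 1699 does not ramify.
Euler's criterion: (-158)^849 mod 1699 = 1698. Thus (-158|1699) = -1.
Legendre symbol -1 ⇒ 1699 is inert.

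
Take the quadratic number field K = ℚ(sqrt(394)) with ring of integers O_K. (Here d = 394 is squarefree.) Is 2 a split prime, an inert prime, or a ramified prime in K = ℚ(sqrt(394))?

ramified

394 mod 4 = 2, hence disc K = 4·394 = 1576 and O_K = ℤ[√394].
disc(K) = 1576 = 2·788, so p = 2 is ramified.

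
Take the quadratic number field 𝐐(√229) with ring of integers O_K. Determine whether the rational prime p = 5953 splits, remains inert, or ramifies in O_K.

split

Since 229 ≡ 1 mod 4, the ring of integers is ℤ[(1+√229)/2] with discriminant 229.
5953 ∤ 229, so 5953 is unramified.
(229/5953) = 229^2976 mod 5953 = 1, giving Legendre symbol 1.
(229/5953) = 1, so 5953 splits.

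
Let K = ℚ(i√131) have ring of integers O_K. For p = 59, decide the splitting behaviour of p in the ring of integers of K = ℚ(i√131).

split — (59) = 𝔭₁𝔭₂ with 𝔭₁ ≠ 𝔭₂

d = -131 ≡ 1 (mod 4), so O_K = ℤ[(1+√-131)/2] and disc(K) = d = -131.
disc(K) = -131 is not divisible by 59; 59 is unramified.
Euler's criterion: (-131)^29 mod 59 = 1. Thus (-131|59) = 1.
Legendre symbol 1 ⇒ 59 is split.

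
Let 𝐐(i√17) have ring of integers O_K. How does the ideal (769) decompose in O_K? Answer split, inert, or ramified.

-17 mod 4 = 3, hence disc K = 4·(-17) = -68 and O_K = ℤ[√-17].
Since gcd(769, -68) = 1 the prime 769 does not ramify.
(-17/769) = 752^384 mod 769 = 1, giving Legendre symbol 1.
d is a quadratic residue mod p, hence 769 splits in O_K.

p splits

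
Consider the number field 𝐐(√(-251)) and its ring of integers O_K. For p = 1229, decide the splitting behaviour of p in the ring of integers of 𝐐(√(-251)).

Since -251 ≡ 1 mod 4, the ring of integers is ℤ[(1+√-251)/2] with discriminant -251.
disc(K) = -251 is not divisible by 1229; 1229 is unramified.
Euler's criterion: (-251)^614 mod 1229 = 1. Thus (-251|1229) = 1.
(-251/1229) = 1, so 1229 splits.

split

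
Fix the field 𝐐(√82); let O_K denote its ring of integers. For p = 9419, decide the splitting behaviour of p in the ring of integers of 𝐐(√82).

Since 82 ≢ 1 mod 4, the ring of integers is ℤ[√82] with discriminant 4·82 = 328.
Since gcd(9419, 328) = 1 the prime 9419 does not ramify.
Legendre symbol by Euler's criterion: (82/9419) ≡ 82^4709 ≡ 1 (mod 9419), i.e. (82/9419) = 1.
d is a quadratic residue mod p, hence 9419 splits in O_K.

splits completely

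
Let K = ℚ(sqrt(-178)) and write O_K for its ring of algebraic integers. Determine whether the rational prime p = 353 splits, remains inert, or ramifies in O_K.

inert

d = -178 ≡ 2 (mod 4), so O_K = ℤ[√-178] and disc(K) = 4d = -712.
disc(K) = -712 is not divisible by 353; 353 is unramified.
Euler's criterion: (-178)^176 mod 353 = 352. Thus (-178|353) = -1.
(-178/353) = -1, so 353 is inert.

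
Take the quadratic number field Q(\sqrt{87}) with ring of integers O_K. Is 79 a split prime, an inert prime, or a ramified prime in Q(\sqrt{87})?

split — (79) = 𝔭₁𝔭₂ with 𝔭₁ ≠ 𝔭₂

Since 87 ≢ 1 mod 4, the ring of integers is ℤ[√87] with discriminant 4·87 = 348.
disc(K) = 348 is not divisible by 79; 79 is unramified.
Euler's criterion: 87^39 mod 79 = 1. Thus (87|79) = 1.
Legendre symbol 1 ⇒ 79 is split.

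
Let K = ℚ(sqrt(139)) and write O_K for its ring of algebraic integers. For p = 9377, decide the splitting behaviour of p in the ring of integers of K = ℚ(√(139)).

d = 139 ≡ 3 (mod 4), so O_K = ℤ[√139] and disc(K) = 4d = 556.
disc(K) = 556 is not divisible by 9377; 9377 is unramified.
Legendre symbol by Euler's criterion: (139/9377) ≡ 139^4688 ≡ 1 (mod 9377), i.e. (139/9377) = 1.
Legendre symbol 1 ⇒ 9377 is split.

split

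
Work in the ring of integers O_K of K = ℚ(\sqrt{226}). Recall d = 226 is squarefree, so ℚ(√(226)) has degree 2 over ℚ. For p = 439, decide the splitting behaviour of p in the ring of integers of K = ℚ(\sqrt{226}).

d = 226 ≡ 2 (mod 4), so O_K = ℤ[√226] and disc(K) = 4d = 904.
disc(K) = 904 is not divisible by 439; 439 is unramified.
(226/439) = 226^219 mod 439 = 1, giving Legendre symbol 1.
d is a quadratic residue mod p, hence 439 splits in O_K.

439 splits in O_K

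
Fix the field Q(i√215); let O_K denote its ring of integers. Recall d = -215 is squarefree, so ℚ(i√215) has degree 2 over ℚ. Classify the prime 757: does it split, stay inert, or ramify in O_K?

-215 mod 4 = 1, hence disc K = -215 and O_K = ℤ[(1+√-215)/2].
757 ∤ -215, so 757 is unramified.
Euler's criterion: (-215)^378 mod 757 = 1. Thus (-215|757) = 1.
Legendre symbol 1 ⇒ 757 is split.

split — (757) = 𝔭₁𝔭₂ with 𝔭₁ ≠ 𝔭₂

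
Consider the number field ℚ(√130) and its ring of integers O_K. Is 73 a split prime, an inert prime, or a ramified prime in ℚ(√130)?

p splits

130 mod 4 = 2, hence disc K = 4·130 = 520 and O_K = ℤ[√130].
disc(K) = 520 is not divisible by 73; 73 is unramified.
(130/73) = 57^36 mod 73 = 1, giving Legendre symbol 1.
(130/73) = 1, so 73 splits.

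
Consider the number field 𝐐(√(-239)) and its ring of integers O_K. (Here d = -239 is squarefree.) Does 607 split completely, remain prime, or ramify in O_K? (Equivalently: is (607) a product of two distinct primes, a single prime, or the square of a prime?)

Since -239 ≡ 1 mod 4, the ring of integers is ℤ[(1+√-239)/2] with discriminant -239.
Since gcd(607, -239) = 1 the prime 607 does not ramify.
(-239/607) = 368^303 mod 607 = 606, giving Legendre symbol -1.
d is a non-residue mod p, hence 607 remains inert in O_K.

p is inert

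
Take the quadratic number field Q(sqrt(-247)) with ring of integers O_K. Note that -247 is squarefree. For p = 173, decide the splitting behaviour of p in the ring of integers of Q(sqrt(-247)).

inert — (173) stays prime in O_K

d = -247 ≡ 1 (mod 4), so O_K = ℤ[(1+√-247)/2] and disc(K) = d = -247.
disc(K) = -247 is not divisible by 173; 173 is unramified.
Euler's criterion: (-247)^86 mod 173 = 172. Thus (-247|173) = -1.
Legendre symbol -1 ⇒ 173 is inert.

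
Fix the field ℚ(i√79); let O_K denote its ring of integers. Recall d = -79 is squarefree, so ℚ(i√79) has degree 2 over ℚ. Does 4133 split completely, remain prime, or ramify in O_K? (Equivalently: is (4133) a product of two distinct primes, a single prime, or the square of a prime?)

-79 mod 4 = 1, hence disc K = -79 and O_K = ℤ[(1+√-79)/2].
disc(K) = -79 is not divisible by 4133; 4133 is unramified.
Legendre symbol by Euler's criterion: (-79/4133) ≡ (-79)^2066 ≡ 1 (mod 4133), i.e. (-79/4133) = 1.
d is a quadratic residue mod p, hence 4133 splits in O_K.

split — (4133) = 𝔭₁𝔭₂ with 𝔭₁ ≠ 𝔭₂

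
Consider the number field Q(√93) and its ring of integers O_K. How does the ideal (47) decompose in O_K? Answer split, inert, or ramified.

inert — (47) stays prime in O_K

93 mod 4 = 1, hence disc K = 93 and O_K = ℤ[(1+√93)/2].
47 ∤ 93, so 47 is unramified.
(93/47) = 46^23 mod 47 = 46, giving Legendre symbol -1.
Legendre symbol -1 ⇒ 47 is inert.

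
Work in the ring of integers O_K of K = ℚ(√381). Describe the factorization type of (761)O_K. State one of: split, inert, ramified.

p splits

Since 381 ≡ 1 mod 4, the ring of integers is ℤ[(1+√381)/2] with discriminant 381.
761 ∤ 381, so 761 is unramified.
Euler's criterion: 381^380 mod 761 = 1. Thus (381|761) = 1.
Legendre symbol 1 ⇒ 761 is split.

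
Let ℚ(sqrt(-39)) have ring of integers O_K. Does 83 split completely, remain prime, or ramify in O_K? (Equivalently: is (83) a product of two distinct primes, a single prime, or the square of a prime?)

-39 mod 4 = 1, hence disc K = -39 and O_K = ℤ[(1+√-39)/2].
83 ∤ -39, so 83 is unramified.
Compute (-39/83) via Euler: 44^((83-1)/2) mod 83 = 1, so (-39/83) = 1.
Legendre symbol 1 ⇒ 83 is split.

splits completely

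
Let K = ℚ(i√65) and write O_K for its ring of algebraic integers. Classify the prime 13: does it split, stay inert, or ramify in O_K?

ramified

Since -65 ≢ 1 mod 4, the ring of integers is ℤ[√-65] with discriminant 4·(-65) = -260.
13 divides disc(K) = -260, so 13 ramifies.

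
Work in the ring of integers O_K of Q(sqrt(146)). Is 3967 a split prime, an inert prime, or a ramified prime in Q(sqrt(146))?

split

Since 146 ≢ 1 mod 4, the ring of integers is ℤ[√146] with discriminant 4·146 = 584.
disc(K) = 584 is not divisible by 3967; 3967 is unramified.
Compute (146/3967) via Euler: 146^((3967-1)/2) mod 3967 = 1, so (146/3967) = 1.
d is a quadratic residue mod p, hence 3967 splits in O_K.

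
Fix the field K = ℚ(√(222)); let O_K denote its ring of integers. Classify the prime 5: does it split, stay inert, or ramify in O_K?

inert — (5) stays prime in O_K

d = 222 ≡ 2 (mod 4), so O_K = ℤ[√222] and disc(K) = 4d = 888.
5 ∤ 888, so 5 is unramified.
Legendre symbol by Euler's criterion: (222/5) ≡ 222^2 ≡ 4 (mod 5), i.e. (222/5) = -1.
Legendre symbol -1 ⇒ 5 is inert.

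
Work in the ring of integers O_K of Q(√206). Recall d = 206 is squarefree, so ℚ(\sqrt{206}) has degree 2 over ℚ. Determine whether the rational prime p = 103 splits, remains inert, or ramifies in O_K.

ramified

Since 206 ≢ 1 mod 4, the ring of integers is ℤ[√206] with discriminant 4·206 = 824.
103 divides disc(K) = 824, so 103 ramifies.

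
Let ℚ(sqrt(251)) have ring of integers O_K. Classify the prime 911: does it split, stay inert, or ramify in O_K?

splits completely

Since 251 ≢ 1 mod 4, the ring of integers is ℤ[√251] with discriminant 4·251 = 1004.
disc(K) = 1004 is not divisible by 911; 911 is unramified.
Euler's criterion: 251^455 mod 911 = 1. Thus (251|911) = 1.
(251/911) = 1, so 911 splits.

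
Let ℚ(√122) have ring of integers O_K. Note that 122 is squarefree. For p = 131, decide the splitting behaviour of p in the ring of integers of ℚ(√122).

inert

Since 122 ≢ 1 mod 4, the ring of integers is ℤ[√122] with discriminant 4·122 = 488.
disc(K) = 488 is not divisible by 131; 131 is unramified.
Legendre symbol by Euler's criterion: (122/131) ≡ 122^65 ≡ 130 (mod 131), i.e. (122/131) = -1.
Legendre symbol -1 ⇒ 131 is inert.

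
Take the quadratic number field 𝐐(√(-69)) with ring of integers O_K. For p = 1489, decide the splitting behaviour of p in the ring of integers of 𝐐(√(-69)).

Since -69 ≢ 1 mod 4, the ring of integers is ℤ[√-69] with discriminant 4·(-69) = -276.
Since gcd(1489, -276) = 1 the prime 1489 does not ramify.
(-69/1489) = 1420^744 mod 1489 = 1488, giving Legendre symbol -1.
(-69/1489) = -1, so 1489 is inert.

p is inert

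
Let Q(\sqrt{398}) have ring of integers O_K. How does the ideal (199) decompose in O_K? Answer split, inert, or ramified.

398 mod 4 = 2, hence disc K = 4·398 = 1592 and O_K = ℤ[√398].
disc(K) = 1592 = 199·8, so p = 199 is ramified.

ramified — (199) = 𝔭²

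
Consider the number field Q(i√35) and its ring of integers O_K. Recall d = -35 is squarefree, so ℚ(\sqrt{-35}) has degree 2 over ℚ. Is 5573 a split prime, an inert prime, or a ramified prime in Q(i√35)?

d = -35 ≡ 1 (mod 4), so O_K = ℤ[(1+√-35)/2] and disc(K) = d = -35.
Since gcd(5573, -35) = 1 the prime 5573 does not ramify.
Euler's criterion: (-35)^2786 mod 5573 = 5572. Thus (-35|5573) = -1.
d is a non-residue mod p, hence 5573 remains inert in O_K.

remains prime (inert)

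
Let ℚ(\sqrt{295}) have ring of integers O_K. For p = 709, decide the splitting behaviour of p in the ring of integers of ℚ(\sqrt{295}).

d = 295 ≡ 3 (mod 4), so O_K = ℤ[√295] and disc(K) = 4d = 1180.
disc(K) = 1180 is not divisible by 709; 709 is unramified.
Compute (295/709) via Euler: 295^((709-1)/2) mod 709 = 1, so (295/709) = 1.
d is a quadratic residue mod p, hence 709 splits in O_K.

p splits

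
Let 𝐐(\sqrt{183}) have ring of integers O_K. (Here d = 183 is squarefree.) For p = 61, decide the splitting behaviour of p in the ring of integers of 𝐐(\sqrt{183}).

61 is ramified

183 mod 4 = 3, hence disc K = 4·183 = 732 and O_K = ℤ[√183].
disc(K) = 732 = 61·12, so p = 61 is ramified.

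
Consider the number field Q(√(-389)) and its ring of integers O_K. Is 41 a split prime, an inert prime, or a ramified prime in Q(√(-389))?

41 splits in O_K

-389 mod 4 = 3, hence disc K = 4·(-389) = -1556 and O_K = ℤ[√-389].
disc(K) = -1556 is not divisible by 41; 41 is unramified.
Compute (-389/41) via Euler: 21^((41-1)/2) mod 41 = 1, so (-389/41) = 1.
(-389/41) = 1, so 41 splits.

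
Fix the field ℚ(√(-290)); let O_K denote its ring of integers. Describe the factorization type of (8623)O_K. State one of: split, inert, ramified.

-290 mod 4 = 2, hence disc K = 4·(-290) = -1160 and O_K = ℤ[√-290].
8623 ∤ -1160, so 8623 is unramified.
Euler's criterion: (-290)^4311 mod 8623 = 8622. Thus (-290|8623) = -1.
(-290/8623) = -1, so 8623 is inert.

8623 remains inert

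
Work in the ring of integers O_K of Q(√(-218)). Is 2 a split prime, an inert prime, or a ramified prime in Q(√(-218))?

Since -218 ≢ 1 mod 4, the ring of integers is ℤ[√-218] with discriminant 4·(-218) = -872.
2 divides disc(K) = -872, so 2 ramifies.

p ramifies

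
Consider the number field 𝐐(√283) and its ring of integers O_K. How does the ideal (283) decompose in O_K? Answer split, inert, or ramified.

Since 283 ≢ 1 mod 4, the ring of integers is ℤ[√283] with discriminant 4·283 = 1132.
disc(K) = 1132 = 283·4, so p = 283 is ramified.

283 is ramified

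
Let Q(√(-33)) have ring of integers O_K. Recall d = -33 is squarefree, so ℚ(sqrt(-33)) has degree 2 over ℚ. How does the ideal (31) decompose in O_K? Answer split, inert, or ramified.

31 remains inert

-33 mod 4 = 3, hence disc K = 4·(-33) = -132 and O_K = ℤ[√-33].
Since gcd(31, -132) = 1 the prime 31 does not ramify.
Compute (-33/31) via Euler: 29^((31-1)/2) mod 31 = 30, so (-33/31) = -1.
d is a non-residue mod p, hence 31 remains inert in O_K.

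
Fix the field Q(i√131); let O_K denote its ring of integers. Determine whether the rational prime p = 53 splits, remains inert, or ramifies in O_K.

split — (53) = 𝔭₁𝔭₂ with 𝔭₁ ≠ 𝔭₂

Since -131 ≡ 1 mod 4, the ring of integers is ℤ[(1+√-131)/2] with discriminant -131.
disc(K) = -131 is not divisible by 53; 53 is unramified.
(-131/53) = 28^26 mod 53 = 1, giving Legendre symbol 1.
(-131/53) = 1, so 53 splits.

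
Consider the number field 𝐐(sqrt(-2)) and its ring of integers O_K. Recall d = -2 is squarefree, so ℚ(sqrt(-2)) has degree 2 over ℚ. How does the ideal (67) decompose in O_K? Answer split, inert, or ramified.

splits completely

d = -2 ≡ 2 (mod 4), so O_K = ℤ[√-2] and disc(K) = 4d = -8.
disc(K) = -8 is not divisible by 67; 67 is unramified.
(-2/67) = 65^33 mod 67 = 1, giving Legendre symbol 1.
d is a quadratic residue mod p, hence 67 splits in O_K.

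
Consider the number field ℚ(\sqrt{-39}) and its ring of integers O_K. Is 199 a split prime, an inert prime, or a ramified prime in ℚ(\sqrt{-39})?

splits completely

-39 mod 4 = 1, hence disc K = -39 and O_K = ℤ[(1+√-39)/2].
disc(K) = -39 is not divisible by 199; 199 is unramified.
Legendre symbol by Euler's criterion: (-39/199) ≡ (-39)^99 ≡ 1 (mod 199), i.e. (-39/199) = 1.
d is a quadratic residue mod p, hence 199 splits in O_K.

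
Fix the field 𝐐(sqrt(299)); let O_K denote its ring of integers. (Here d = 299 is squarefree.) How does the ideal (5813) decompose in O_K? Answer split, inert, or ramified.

p splits

299 mod 4 = 3, hence disc K = 4·299 = 1196 and O_K = ℤ[√299].
disc(K) = 1196 is not divisible by 5813; 5813 is unramified.
Euler's criterion: 299^2906 mod 5813 = 1. Thus (299|5813) = 1.
d is a quadratic residue mod p, hence 5813 splits in O_K.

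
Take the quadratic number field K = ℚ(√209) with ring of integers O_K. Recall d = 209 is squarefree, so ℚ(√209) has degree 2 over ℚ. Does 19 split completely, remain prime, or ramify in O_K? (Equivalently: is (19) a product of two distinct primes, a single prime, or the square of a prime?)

ramifies in O_K

209 mod 4 = 1, hence disc K = 209 and O_K = ℤ[(1+√209)/2].
19 divides disc(K) = 209, so 19 ramifies.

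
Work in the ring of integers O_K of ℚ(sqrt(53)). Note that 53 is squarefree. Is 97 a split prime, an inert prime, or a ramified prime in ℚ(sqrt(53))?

d = 53 ≡ 1 (mod 4), so O_K = ℤ[(1+√53)/2] and disc(K) = d = 53.
disc(K) = 53 is not divisible by 97; 97 is unramified.
Legendre symbol by Euler's criterion: (53/97) ≡ 53^48 ≡ 1 (mod 97), i.e. (53/97) = 1.
Legendre symbol 1 ⇒ 97 is split.

p splits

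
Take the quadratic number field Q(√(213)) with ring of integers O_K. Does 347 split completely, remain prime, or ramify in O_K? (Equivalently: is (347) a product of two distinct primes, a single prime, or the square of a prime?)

d = 213 ≡ 1 (mod 4), so O_K = ℤ[(1+√213)/2] and disc(K) = d = 213.
Since gcd(347, 213) = 1 the prime 347 does not ramify.
Euler's criterion: 213^173 mod 347 = 1. Thus (213|347) = 1.
(213/347) = 1, so 347 splits.

splits completely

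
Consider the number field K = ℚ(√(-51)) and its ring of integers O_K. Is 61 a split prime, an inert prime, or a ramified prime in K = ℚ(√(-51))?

-51 mod 4 = 1, hence disc K = -51 and O_K = ℤ[(1+√-51)/2].
61 ∤ -51, so 61 is unramified.
Euler's criterion: (-51)^30 mod 61 = 60. Thus (-51|61) = -1.
d is a non-residue mod p, hence 61 remains inert in O_K.

p is inert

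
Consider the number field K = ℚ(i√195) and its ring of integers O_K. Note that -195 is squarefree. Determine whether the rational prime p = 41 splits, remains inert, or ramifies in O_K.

-195 mod 4 = 1, hence disc K = -195 and O_K = ℤ[(1+√-195)/2].
disc(K) = -195 is not divisible by 41; 41 is unramified.
Compute (-195/41) via Euler: 10^((41-1)/2) mod 41 = 1, so (-195/41) = 1.
(-195/41) = 1, so 41 splits.

split — (41) = 𝔭₁𝔭₂ with 𝔭₁ ≠ 𝔭₂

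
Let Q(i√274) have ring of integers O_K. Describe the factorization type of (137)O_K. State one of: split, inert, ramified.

ramified

d = -274 ≡ 2 (mod 4), so O_K = ℤ[√-274] and disc(K) = 4d = -1096.
disc(K) = -1096 = 137·(-8), so p = 137 is ramified.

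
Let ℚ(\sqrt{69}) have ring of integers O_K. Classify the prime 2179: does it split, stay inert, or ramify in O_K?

inert — (2179) stays prime in O_K

d = 69 ≡ 1 (mod 4), so O_K = ℤ[(1+√69)/2] and disc(K) = d = 69.
Since gcd(2179, 69) = 1 the prime 2179 does not ramify.
Euler's criterion: 69^1089 mod 2179 = 2178. Thus (69|2179) = -1.
(69/2179) = -1, so 2179 is inert.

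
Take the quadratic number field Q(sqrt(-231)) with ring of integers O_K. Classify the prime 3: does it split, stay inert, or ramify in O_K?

3 is ramified

d = -231 ≡ 1 (mod 4), so O_K = ℤ[(1+√-231)/2] and disc(K) = d = -231.
disc(K) = -231 = 3·(-77), so p = 3 is ramified.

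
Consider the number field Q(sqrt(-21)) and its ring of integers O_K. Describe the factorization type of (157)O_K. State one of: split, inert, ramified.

p is inert

-21 mod 4 = 3, hence disc K = 4·(-21) = -84 and O_K = ℤ[√-21].
Since gcd(157, -84) = 1 the prime 157 does not ramify.
Legendre symbol by Euler's criterion: (-21/157) ≡ (-21)^78 ≡ 156 (mod 157), i.e. (-21/157) = -1.
Legendre symbol -1 ⇒ 157 is inert.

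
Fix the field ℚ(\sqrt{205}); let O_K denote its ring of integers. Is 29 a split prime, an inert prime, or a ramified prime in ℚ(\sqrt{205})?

Since 205 ≡ 1 mod 4, the ring of integers is ℤ[(1+√205)/2] with discriminant 205.
Since gcd(29, 205) = 1 the prime 29 does not ramify.
(205/29) = 2^14 mod 29 = 28, giving Legendre symbol -1.
(205/29) = -1, so 29 is inert.

inert — (29) stays prime in O_K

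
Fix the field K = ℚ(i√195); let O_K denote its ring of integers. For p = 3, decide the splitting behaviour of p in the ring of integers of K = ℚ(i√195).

ramified — (3) = 𝔭²

Since -195 ≡ 1 mod 4, the ring of integers is ℤ[(1+√-195)/2] with discriminant -195.
disc(K) = -195 = 3·(-65), so p = 3 is ramified.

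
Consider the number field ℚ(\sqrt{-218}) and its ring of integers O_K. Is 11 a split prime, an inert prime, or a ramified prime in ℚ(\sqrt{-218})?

inert — (11) stays prime in O_K

-218 mod 4 = 2, hence disc K = 4·(-218) = -872 and O_K = ℤ[√-218].
disc(K) = -872 is not divisible by 11; 11 is unramified.
(-218/11) = 2^5 mod 11 = 10, giving Legendre symbol -1.
d is a non-residue mod p, hence 11 remains inert in O_K.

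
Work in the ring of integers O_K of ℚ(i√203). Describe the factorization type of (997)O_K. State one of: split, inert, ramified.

997 splits in O_K

-203 mod 4 = 1, hence disc K = -203 and O_K = ℤ[(1+√-203)/2].
Since gcd(997, -203) = 1 the prime 997 does not ramify.
Legendre symbol by Euler's criterion: (-203/997) ≡ (-203)^498 ≡ 1 (mod 997), i.e. (-203/997) = 1.
d is a quadratic residue mod p, hence 997 splits in O_K.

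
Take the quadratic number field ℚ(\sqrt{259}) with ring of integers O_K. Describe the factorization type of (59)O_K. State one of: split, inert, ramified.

inert — (59) stays prime in O_K

259 mod 4 = 3, hence disc K = 4·259 = 1036 and O_K = ℤ[√259].
disc(K) = 1036 is not divisible by 59; 59 is unramified.
Compute (259/59) via Euler: 23^((59-1)/2) mod 59 = 58, so (259/59) = -1.
Legendre symbol -1 ⇒ 59 is inert.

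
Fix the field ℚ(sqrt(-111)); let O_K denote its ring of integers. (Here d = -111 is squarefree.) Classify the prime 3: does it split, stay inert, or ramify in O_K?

Since -111 ≡ 1 mod 4, the ring of integers is ℤ[(1+√-111)/2] with discriminant -111.
3 divides disc(K) = -111, so 3 ramifies.

3 is ramified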